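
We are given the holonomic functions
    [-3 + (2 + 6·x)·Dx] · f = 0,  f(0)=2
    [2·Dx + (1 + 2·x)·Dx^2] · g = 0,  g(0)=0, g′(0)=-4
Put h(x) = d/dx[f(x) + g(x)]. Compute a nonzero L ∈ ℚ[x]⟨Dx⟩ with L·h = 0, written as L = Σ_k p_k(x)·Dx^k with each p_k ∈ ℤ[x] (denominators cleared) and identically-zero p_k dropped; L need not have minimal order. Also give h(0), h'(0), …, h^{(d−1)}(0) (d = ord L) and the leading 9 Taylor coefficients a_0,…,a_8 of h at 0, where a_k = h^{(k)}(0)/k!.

L = (-6 + 36·x) + (5 + 84·x + 180·x^2)·Dx + (2 + 22·x + 72·x^2 + 72·x^3)·Dx^2  (order 2).
h: a_k = -1, 7/2, -47/8, 107/16, 313/128, -13159/256, 243053/1024, -1766093/2048, 93105673/32768, …
ICs: h(0) = -1, h′(0) = 7/2.

f: a_k = 2, 3, -9/4, 27/8, -405/64, 1701/128, -15309/512, 72171/1024, -2814669/16384, …
g: a_k = 0, -4, 4, -16/3, 8, -64/5, 64/3, -256/7, 64, …
h₀=f+g: left-lcm gives L₀, ord ≤ 3.
Derive L from L₀ (diff closure).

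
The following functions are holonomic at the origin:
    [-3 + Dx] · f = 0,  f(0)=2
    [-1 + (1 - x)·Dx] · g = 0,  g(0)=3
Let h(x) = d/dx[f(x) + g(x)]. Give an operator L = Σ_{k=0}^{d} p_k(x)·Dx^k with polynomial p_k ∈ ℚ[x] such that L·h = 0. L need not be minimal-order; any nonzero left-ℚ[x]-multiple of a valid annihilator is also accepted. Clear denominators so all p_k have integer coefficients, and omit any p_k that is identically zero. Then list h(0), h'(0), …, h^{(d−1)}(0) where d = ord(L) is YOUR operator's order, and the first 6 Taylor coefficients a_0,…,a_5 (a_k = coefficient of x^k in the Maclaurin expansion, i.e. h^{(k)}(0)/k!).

f: a_k = 2, 6, 9, 9, 27/4, 81/20, …
g: a_k = 3, 3, 3, 3, 3, 3, …
L₀ := lclm(L_f,L_g); ord L₀ ≤ 1+1.
h₀' ⇒ L via d/dx closure of L₀.
L = 18·x + (3 - 18·x + 9·x^2)·Dx + (-1 + 4·x - 3·x^2)·Dx^2  (order 2).
h: a_k = 9, 24, 36, 39, 141/4, 603/20, …
ICs: h(0) = 9, h′(0) = 24.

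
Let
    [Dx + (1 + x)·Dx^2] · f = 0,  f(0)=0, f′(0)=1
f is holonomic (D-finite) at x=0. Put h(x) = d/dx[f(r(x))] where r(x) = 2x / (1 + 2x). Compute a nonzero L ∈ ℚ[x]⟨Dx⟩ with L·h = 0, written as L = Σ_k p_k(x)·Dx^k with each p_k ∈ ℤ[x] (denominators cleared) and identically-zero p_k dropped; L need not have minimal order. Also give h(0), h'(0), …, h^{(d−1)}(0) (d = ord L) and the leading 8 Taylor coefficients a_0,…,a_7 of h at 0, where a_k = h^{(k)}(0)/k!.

L = (6 + 16·x) + (1 + 6·x + 8·x^2)·Dx  (order 1).
h: a_k = 2, -12, 56, -240, 992, -4032, 16256, -65280, …
ICs: h(0) = 2.

f: a_k = 0, 1, -1/2, 1/3, -1/4, 1/5, -1/6, 1/7, …
f∘r: x↦r, Dx↦Dx/r' in L_f ⇒ L₀.
h₀' ⇒ L via d/dx closure of L₀.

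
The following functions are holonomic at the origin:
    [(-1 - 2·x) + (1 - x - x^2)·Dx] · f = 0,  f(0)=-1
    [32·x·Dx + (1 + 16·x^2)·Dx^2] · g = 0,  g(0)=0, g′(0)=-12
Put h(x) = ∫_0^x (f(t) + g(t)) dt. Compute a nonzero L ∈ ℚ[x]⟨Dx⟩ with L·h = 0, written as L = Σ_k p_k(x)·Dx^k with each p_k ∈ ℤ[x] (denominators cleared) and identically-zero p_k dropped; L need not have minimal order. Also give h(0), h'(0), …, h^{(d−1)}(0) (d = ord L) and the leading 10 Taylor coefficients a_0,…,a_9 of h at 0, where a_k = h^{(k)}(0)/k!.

f: a_k = -1, -1, -2, -3, -5, -8, -13, -21, -34, -55, …
g: a_k = 0, -12, 0, 64, 0, -3072/5, 0, 49152/7, 0, -262144/3, …
Weyl lclm of L_f,L_g ⇒ L₀ (ord ≤ 3).
∫: right-multiply L₀ by Dx.
L = (-64 + 256·x + 3904·x^2 + 6912·x^3 + 9696·x^4 + 1536·x^6)·Dx^2 + (25 + 24·x - 542·x^2 + 780·x^3 + 6800·x^4 + 6560·x^5 + 768·x^6 + 1536·x^7)·Dx^3 + (-2 - 17·x - 62·x^2 - 202·x^3 - 445·x^4 + 1136·x^5 + 576·x^6 + 256·x^7 + 256·x^8)·Dx^4  (order 4).
h: a_k = 0, -1, -13/2, -2/3, 61/4, -1, -1556/15, -13/7, 49005/56, -34/9, …
ICs: h(0) = 0, h′(0) = -1, h′′(0) = -13, h′′′(0) = -4.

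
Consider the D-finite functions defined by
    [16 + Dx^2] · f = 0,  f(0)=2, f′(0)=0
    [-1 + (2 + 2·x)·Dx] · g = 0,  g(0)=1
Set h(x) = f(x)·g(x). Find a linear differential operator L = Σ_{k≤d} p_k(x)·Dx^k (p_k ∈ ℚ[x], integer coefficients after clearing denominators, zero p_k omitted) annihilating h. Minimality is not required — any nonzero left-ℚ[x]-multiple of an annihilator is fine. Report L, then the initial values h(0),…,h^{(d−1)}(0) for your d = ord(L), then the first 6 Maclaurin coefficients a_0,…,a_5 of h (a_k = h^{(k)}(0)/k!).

f: a_k = 2, 0, -16, 0, 64/3, 0, …
g: a_k = 1, 1/2, -1/8, 1/16, -5/128, 7/256, …
f·g: L₀ = L_f ⊗_s L_g, ord ≤ 2·1.
L = (67 + 128·x + 64·x^2) + (-4 - 4·x)·Dx + (4 + 8·x + 4·x^2)·Dx^2  (order 2).
h: a_k = 2, 1, -65/4, -63/8, 4465/192, 3733/384, …
ICs: h(0) = 2, h′(0) = 1.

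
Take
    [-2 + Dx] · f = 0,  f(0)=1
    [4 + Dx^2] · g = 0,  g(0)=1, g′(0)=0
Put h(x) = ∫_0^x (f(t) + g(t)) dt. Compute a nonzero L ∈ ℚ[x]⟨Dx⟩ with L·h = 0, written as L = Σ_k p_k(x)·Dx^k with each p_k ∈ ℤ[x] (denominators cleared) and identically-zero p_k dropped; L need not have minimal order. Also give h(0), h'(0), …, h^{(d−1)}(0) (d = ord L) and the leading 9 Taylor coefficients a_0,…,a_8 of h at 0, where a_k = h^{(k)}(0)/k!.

L = -8·Dx + 4·Dx^2 - 2·Dx^3 + Dx^4  (order 4).
h: a_k = 0, 2, 1, 0, 1/3, 4/15, 2/45, 0, 1/315, …
ICs: h(0) = 0, h′(0) = 2, h′′(0) = 2, h′′′(0) = 0.

f: a_k = 1, 2, 2, 4/3, 2/3, 4/15, 4/45, 8/315, 2/315, …
g: a_k = 1, 0, -2, 0, 2/3, 0, -4/45, 0, 2/315, …
f+g: L₀ = lclm(L_f,L_g), ord ≤ 1+2.
Integrate: L := L₀·Dx.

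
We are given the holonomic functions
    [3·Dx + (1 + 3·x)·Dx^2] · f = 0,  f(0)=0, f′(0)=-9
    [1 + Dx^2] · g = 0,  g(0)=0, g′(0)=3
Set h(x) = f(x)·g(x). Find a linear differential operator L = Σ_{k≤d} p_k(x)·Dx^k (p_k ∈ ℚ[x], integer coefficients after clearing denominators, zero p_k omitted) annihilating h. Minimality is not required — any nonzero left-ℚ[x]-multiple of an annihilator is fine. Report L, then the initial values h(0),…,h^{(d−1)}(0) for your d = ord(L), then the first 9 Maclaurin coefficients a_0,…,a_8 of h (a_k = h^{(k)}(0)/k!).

f: a_k = 0, -9, 27/2, -27, 243/4, -729/5, 729/2, -6561/7, 19683/8, …
g: a_k = 0, 3, 0, -1/2, 0, 1/40, 0, -1/1680, 0, …
Product ⇒ symmetric product L₀, ord ≤ 4.
L = (-203 - 222·x - 189·x^2 + 432·x^3 + 324·x^4) + (-84 - 108·x + 648·x^2 + 648·x^3)·Dx + (-208 - 228·x - 54·x^2 + 864·x^3 + 648·x^4)·Dx^2 + (-84 - 108·x + 648·x^2 + 648·x^3)·Dx^3 + (-5 - 6·x + 135·x^2 + 432·x^3 + 324·x^4)·Dx^4  (order 4).
h: a_k = 0, 0, -27, 81/2, -153/2, 351/2, -3393/8, 85077/80, -1534191/560, …
ICs: h(0) = 0, h′(0) = 0, h′′(0) = -54, h′′′(0) = 243.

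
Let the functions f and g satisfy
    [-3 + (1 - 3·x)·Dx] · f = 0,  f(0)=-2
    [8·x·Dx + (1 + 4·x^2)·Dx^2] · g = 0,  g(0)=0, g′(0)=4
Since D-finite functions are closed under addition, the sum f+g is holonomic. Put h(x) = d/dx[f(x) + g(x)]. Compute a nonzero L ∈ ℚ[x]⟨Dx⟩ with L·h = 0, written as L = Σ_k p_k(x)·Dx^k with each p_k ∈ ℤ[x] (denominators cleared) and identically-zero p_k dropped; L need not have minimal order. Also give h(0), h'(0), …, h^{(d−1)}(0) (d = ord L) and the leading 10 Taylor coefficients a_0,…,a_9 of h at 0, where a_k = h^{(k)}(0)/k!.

L = (-24 + 288·x + 288·x^2) + (31 - 24·x + 204·x^2 + 288·x^3)·Dx + (-3 + 5·x + 20·x^3 + 48·x^4)·Dx^2  (order 2).
h: a_k = -2, -36, -178, -648, -2366, -8748, -30874, -104976, -353270, -1180980, …
ICs: h(0) = -2, h′(0) = -36.

f: a_k = -2, -6, -18, -54, -162, -486, -1458, -4374, -13122, -39366, …
g: a_k = 0, 4, 0, -16/3, 0, 64/5, 0, -256/7, 0, 1024/9, …
h₀=f+g: left-lcm gives L₀, ord ≤ 3.
h₀' ⇒ L via d/dx closure of L₀.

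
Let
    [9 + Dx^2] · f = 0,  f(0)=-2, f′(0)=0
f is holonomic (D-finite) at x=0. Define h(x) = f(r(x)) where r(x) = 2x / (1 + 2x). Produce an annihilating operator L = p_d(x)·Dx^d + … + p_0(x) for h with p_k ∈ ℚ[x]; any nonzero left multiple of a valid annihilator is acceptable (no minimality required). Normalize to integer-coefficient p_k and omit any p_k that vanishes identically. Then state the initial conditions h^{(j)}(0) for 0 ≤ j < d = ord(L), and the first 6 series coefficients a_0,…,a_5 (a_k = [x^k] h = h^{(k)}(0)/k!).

L = 36 + (4 + 24·x + 48·x^2 + 32·x^3)·Dx + (1 + 8·x + 24·x^2 + 32·x^3 + 16·x^4)·Dx^2  (order 2).
h: a_k = -2, 0, 36, -144, 324, -288, …
ICs: h(0) = -2, h′(0) = 0.

f: a_k = -2, 0, 9, 0, -27/4, 0, …
h₀=f(r): pull back L_f along r ⇒ L₀.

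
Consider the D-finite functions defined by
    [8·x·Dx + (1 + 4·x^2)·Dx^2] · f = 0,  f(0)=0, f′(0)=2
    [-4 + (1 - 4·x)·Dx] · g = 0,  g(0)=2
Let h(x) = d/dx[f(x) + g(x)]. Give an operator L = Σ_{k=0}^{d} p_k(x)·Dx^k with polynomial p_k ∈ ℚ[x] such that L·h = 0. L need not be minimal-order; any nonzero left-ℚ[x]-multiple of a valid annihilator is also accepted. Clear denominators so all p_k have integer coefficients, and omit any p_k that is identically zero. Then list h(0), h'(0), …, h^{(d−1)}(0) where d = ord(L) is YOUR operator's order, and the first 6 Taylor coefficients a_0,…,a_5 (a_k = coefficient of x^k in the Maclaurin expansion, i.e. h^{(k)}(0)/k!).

f: a_k = 0, 2, 0, -8/3, 0, 32/5, …
g: a_k = 2, 8, 32, 128, 512, 2048, …
Sum ⇒ L₀ = lclm(L_f,L_g) in ℚ(x)⟨Dx⟩.
Derive L from L₀ (diff closure).
L = (8 - 128·x - 96·x^2) + (-13 + 8·x - 100·x^2 - 96·x^3)·Dx + (1 - 3·x - 12·x^3 - 16·x^4)·Dx^2  (order 2).
h: a_k = 10, 64, 376, 2048, 10272, 49152, …
ICs: h(0) = 10, h′(0) = 64.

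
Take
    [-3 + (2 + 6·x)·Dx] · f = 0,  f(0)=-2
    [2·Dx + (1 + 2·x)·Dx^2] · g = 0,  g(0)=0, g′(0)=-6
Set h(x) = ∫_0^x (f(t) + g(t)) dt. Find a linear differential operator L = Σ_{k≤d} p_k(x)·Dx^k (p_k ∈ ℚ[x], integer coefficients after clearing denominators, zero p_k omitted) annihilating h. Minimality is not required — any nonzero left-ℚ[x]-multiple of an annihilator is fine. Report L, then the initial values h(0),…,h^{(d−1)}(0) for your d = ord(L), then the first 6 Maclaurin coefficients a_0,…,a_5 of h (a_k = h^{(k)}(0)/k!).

f: a_k = -2, -3, 9/4, -27/8, 405/64, -1701/128, …
g: a_k = 0, -6, 6, -8, 12, -96/5, …
Weyl lclm of L_f,L_g ⇒ L₀ (ord ≤ 3).
∫: right-multiply L₀ by Dx.
L = (-6 + 36·x)·Dx^2 + (5 + 84·x + 180·x^2)·Dx^3 + (2 + 22·x + 72·x^2 + 72·x^3)·Dx^4  (order 4).
h: a_k = 0, -2, -9/2, 11/4, -91/32, 1173/320, …
ICs: h(0) = 0, h′(0) = -2, h′′(0) = -9, h′′′(0) = 33/2.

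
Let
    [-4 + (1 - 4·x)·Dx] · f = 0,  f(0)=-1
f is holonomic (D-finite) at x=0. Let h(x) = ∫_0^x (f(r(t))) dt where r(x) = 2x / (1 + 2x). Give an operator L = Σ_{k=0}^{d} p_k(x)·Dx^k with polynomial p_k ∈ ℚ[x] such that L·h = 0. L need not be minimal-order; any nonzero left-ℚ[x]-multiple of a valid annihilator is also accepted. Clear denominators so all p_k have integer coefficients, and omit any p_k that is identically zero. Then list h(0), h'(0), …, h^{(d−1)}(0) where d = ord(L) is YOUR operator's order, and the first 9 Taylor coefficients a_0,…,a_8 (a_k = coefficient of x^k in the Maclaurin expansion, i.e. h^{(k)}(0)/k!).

f: a_k = -1, -4, -16, -64, -256, -1024, -4096, -16384, -65536, …
L₀ from L_f via x↦r, Dx↦r'^{-1}Dx.
∫: right-multiply L₀ by Dx.
L = 8·Dx + (-1 + 4·x + 12·x^2)·Dx^2  (order 2).
h: a_k = 0, -1, -4, -16, -72, -1728/5, -1728, -62208/7, -46656, …
ICs: h(0) = 0, h′(0) = -1.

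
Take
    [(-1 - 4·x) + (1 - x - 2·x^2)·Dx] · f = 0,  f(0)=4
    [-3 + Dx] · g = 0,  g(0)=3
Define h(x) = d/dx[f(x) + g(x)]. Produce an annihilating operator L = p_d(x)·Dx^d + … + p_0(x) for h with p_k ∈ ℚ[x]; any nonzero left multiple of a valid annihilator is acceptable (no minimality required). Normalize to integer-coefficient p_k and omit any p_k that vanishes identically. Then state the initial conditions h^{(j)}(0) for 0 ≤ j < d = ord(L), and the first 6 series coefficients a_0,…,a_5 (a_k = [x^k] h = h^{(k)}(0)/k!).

L = (12 + 126·x + 144·x^2 + 336·x^3 + 144·x^4) + (-7 - 42·x - 81·x^2 - 88·x^3 + 60·x^4 + 48·x^5)·Dx + (1 + 11·x^2 - 8·x^3 - 36·x^4 - 16·x^5)·Dx^2  (order 2).
h: a_k = 13, 51, 201/2, 433/2, 3603/8, 42009/40, …
ICs: h(0) = 13, h′(0) = 51.

f: a_k = 4, 4, 12, 20, 44, 84, …
g: a_k = 3, 9, 27/2, 27/2, 81/8, 243/40, …
Sum ⇒ L₀ = lclm(L_f,L_g) in ℚ(x)⟨Dx⟩.
Differentiate: ansatz ord ≤ ord L₀ ⇒ L.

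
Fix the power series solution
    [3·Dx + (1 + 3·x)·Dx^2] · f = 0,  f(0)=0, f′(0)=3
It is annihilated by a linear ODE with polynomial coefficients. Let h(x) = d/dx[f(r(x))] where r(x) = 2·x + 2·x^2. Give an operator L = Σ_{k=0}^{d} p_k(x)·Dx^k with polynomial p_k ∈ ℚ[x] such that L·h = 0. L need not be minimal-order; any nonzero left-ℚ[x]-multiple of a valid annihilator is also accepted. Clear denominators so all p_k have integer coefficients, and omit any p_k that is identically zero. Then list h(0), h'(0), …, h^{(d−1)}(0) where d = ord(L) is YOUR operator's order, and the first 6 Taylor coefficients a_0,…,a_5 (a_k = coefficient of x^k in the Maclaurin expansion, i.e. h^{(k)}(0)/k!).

L = (4 + 12·x + 12·x^2) + (1 + 8·x + 18·x^2 + 12·x^3)·Dx  (order 1).
h: a_k = 6, -24, 108, -504, 2376, -11232, …
ICs: h(0) = 6.

f: a_k = 0, 3, -9/2, 9, -81/4, 243/5, …
Change of var in L_f (x↦r) gives L₀.
Derive L from L₀ (diff closure).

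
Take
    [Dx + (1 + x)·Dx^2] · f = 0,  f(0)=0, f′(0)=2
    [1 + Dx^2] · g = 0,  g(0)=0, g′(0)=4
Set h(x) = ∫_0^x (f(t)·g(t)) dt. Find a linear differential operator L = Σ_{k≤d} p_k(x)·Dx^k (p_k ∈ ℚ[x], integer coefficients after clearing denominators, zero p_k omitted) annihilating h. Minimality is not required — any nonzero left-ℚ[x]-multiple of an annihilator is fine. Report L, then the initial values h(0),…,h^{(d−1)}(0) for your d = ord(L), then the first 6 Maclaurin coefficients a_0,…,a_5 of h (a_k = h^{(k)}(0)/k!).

L = (-3 + 6·x + 19·x^2 + 16·x^3 + 4·x^4)·Dx + (4 + 20·x + 24·x^2 + 8·x^3)·Dx^2 + (20·x + 42·x^2 + 32·x^3 + 8·x^4)·Dx^3 + (4 + 20·x + 24·x^2 + 8·x^3)·Dx^4 + (3 + 14·x + 23·x^2 + 16·x^3 + 4·x^4)·Dx^5  (order 5).
h: a_k = 0, 0, 0, 8/3, -1, 4/15, …
ICs: h(0) = 0, h′(0) = 0, h′′(0) = 0, h′′′(0) = 16, h′′′′(0) = -24.

f: a_k = 0, 2, -1, 2/3, -1/2, 2/5, …
g: a_k = 0, 4, 0, -2/3, 0, 1/30, …
L₀ := L_f ⊗_s L_g (sym. prod.), ord ≤ 4.
Integrate: L := L₀·Dx.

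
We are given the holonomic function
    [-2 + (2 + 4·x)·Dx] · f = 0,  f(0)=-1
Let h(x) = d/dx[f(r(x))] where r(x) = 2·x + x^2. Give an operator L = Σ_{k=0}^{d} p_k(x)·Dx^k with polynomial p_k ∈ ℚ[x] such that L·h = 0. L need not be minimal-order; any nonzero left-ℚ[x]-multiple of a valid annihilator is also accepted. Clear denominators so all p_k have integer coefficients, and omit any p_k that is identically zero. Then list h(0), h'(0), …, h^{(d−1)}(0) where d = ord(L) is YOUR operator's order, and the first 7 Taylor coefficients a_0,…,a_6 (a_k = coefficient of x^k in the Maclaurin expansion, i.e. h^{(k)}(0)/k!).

f: a_k = -1, -1, 1/2, -1/2, 5/8, -7/8, 21/16, …
h₀=f(r): pull back L_f along r ⇒ L₀.
h=h₀': d/dx-closure on L₀ ⇒ L.
L = -1 + (-1 - 5·x - 6·x^2 - 2·x^3)·Dx  (order 1).
h: a_k = -2, 2, -6, 18, -55, 171, -539, …
ICs: h(0) = -2.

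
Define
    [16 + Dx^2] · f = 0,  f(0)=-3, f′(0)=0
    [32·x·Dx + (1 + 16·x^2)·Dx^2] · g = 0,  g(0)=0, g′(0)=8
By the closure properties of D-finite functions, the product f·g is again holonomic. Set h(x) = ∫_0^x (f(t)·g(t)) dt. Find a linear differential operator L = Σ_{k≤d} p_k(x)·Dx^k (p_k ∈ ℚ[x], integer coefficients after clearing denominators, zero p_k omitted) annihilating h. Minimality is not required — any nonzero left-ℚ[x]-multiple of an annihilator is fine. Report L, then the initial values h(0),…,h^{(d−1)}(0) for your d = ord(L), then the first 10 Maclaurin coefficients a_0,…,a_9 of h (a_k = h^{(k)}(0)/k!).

f: a_k = -3, 0, 24, 0, -32, 0, 256/15, 0, -512/105, 0, …
g: a_k = 0, 8, 0, -128/3, 0, 2048/5, 0, -32768/7, 0, 524288/9, …
h₀=f·g: eliminate ⇒ L₀, order ≤ 2·2.
h=∫₀ˣh₀: take L = L₀·Dx.
L = (1280 + 53248·x^2 + 360448·x^4 + 2097152·x^6 + 8388608·x^8)·Dx + (1536·x + 40960·x^3 + 393216·x^5 + 2097152·x^7)·Dx^2 + (96 + 4096·x^2 + 36864·x^4 + 262144·x^6 + 1048576·x^8)·Dx^3 + (96·x + 2560·x^3 + 24576·x^5 + 131072·x^7)·Dx^4 + (1 + 48·x^2 + 896·x^4 + 8192·x^6 + 32768·x^8)·Dx^5  (order 5).
h: a_k = 0, 0, -12, 0, 80, 0, -6272/15, 0, 333056/105, 0, …
ICs: h(0) = 0, h′(0) = 0, h′′(0) = -24, h′′′(0) = 0, h′′′′(0) = 1920.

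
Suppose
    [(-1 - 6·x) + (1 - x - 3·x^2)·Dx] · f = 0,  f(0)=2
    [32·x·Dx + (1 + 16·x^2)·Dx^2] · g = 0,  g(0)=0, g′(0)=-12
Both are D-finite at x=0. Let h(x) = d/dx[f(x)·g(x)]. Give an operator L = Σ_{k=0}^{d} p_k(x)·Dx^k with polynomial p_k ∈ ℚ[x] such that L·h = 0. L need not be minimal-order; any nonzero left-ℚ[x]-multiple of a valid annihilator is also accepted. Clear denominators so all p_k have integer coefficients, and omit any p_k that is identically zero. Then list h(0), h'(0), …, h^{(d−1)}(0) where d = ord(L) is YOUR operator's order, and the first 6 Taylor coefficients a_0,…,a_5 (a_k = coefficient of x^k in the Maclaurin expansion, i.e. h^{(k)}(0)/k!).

f: a_k = 2, 2, 8, 14, 38, 80, …
g: a_k = 0, -12, 0, 64, 0, -3072/5, …
Product ⇒ symmetric product L₀, ord ≤ 2.
h=h₀': d/dx-closure on L₀ ⇒ L.
L = (-74 + 8736·x^2 + 18432·x^3 + 82944·x^4) + (25 + 182·x - 48·x^2 + 96·x^3 + 18432·x^4 + 55296·x^5)·Dx + (-3 - 13·x - 167·x^2 - 16·x^3 - 1472·x^4 + 3072·x^5 + 6912·x^6)·Dx^2  (order 2).
h: a_k = -24, -48, 96, -160, -5864, -38784/5, …
ICs: h(0) = -24, h′(0) = -48.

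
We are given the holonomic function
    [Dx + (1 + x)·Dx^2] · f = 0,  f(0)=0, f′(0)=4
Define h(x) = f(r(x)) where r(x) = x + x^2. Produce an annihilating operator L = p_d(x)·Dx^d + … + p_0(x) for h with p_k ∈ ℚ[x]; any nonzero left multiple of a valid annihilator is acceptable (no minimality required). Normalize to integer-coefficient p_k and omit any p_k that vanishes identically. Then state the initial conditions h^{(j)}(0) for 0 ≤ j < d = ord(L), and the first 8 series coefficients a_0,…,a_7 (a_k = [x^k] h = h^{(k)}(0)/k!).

f: a_k = 0, 4, -2, 4/3, -1, 4/5, -2/3, 4/7, …
h₀=f(r): pull back L_f along r ⇒ L₀.
L = (-1 + 2·x + 2·x^2)·Dx + (1 + 3·x + 3·x^2 + 2·x^3)·Dx^2  (order 2).
h: a_k = 0, 4, 2, -8/3, 1, 4/5, -4/3, 4/7, …
ICs: h(0) = 0, h′(0) = 4.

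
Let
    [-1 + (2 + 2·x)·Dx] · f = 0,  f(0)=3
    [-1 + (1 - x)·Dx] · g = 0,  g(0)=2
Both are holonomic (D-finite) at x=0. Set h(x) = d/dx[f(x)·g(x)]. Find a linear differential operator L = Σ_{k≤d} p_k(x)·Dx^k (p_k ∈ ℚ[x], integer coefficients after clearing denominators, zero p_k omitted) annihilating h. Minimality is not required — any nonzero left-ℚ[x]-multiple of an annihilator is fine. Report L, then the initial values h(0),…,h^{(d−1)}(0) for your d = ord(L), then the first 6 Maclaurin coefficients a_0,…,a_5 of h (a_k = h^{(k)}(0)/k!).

L = (11 + 18·x + 3·x^2) + (-6 - 2·x + 6·x^2 + 2·x^3)·Dx  (order 1).
h: a_k = 9, 33/2, 207/8, 537/16, 5475/128, 12951/256, …
ICs: h(0) = 9.

f: a_k = 3, 3/2, -3/8, 3/16, -15/128, 21/256, …
g: a_k = 2, 2, 2, 2, 2, 2, …
Product ⇒ symmetric product L₀, ord ≤ 1.
h₀' ⇒ L via d/dx closure of L₀.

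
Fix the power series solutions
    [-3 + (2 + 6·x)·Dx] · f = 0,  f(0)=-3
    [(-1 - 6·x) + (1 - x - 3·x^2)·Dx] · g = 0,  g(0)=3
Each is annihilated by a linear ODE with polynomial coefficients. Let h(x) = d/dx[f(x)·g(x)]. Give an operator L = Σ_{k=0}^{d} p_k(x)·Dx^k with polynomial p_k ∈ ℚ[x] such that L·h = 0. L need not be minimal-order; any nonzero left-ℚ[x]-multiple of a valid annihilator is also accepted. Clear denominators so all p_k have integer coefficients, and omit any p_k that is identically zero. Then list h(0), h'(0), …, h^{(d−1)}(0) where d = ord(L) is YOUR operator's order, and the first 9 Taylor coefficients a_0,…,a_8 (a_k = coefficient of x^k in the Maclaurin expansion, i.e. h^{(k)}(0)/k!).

L = (35 + 378·x + 1053·x^2 + 1350·x^3 + 1215·x^4) + (-10 - 50·x - 54·x^2 + 162·x^3 + 594·x^4 + 486·x^5)·Dx  (order 1).
h: a_k = -45/2, -315/4, -5859/16, -27099/32, -816255/256, -3496797/512, -48291327/2048, -196945659/4096, -10645492311/65536, …
ICs: h(0) = -45/2.

f: a_k = -3, -9/2, 27/8, -81/16, 1215/128, -5103/256, 45927/1024, -216513/2048, 8444007/32768, …
g: a_k = 3, 3, 12, 21, 57, 120, 291, 651, 1524, …
L₀ := L_f ⊗_s L_g (sym. prod.), ord ≤ 1.
h₀' ⇒ L via d/dx closure of L₀.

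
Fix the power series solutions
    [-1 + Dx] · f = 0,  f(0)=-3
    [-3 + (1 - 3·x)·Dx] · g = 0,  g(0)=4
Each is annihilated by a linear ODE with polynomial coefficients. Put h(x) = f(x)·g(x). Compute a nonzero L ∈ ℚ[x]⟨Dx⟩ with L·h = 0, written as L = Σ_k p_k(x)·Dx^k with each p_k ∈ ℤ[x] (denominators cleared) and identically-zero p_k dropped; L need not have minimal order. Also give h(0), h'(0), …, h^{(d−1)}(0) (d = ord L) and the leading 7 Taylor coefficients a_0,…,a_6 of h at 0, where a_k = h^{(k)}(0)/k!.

f: a_k = -3, -3, -3/2, -1/2, -1/8, -1/40, -1/240, …
g: a_k = 4, 12, 36, 108, 324, 972, 2916, …
h₀=f·g: eliminate ⇒ L₀, order ≤ 1·1.
L = (4 - 3·x) + (-1 + 3·x)·Dx  (order 1).
h: a_k = -12, -48, -150, -452, -2713/2, -20348/5, -732529/60, …
ICs: h(0) = -12.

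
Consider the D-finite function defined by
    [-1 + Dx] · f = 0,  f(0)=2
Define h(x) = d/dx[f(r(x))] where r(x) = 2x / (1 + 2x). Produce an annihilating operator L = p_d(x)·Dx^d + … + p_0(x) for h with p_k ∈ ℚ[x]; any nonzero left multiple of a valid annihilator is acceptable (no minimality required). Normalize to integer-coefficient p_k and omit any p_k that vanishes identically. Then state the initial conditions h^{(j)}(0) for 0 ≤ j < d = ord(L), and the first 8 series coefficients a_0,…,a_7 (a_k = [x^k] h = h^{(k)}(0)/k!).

L = (-2 - 8·x) + (-1 - 4·x - 4·x^2)·Dx  (order 1).
h: a_k = 4, -8, 8, 16/3, -152/3, 2416/15, -17456/45, 250912/315, …
ICs: h(0) = 4.

f: a_k = 2, 2, 1, 1/3, 1/12, 1/60, 1/360, 1/2520, …
L₀ from L_f via x↦r, Dx↦r'^{-1}Dx.
Differentiate: ansatz ord ≤ ord L₀ ⇒ L.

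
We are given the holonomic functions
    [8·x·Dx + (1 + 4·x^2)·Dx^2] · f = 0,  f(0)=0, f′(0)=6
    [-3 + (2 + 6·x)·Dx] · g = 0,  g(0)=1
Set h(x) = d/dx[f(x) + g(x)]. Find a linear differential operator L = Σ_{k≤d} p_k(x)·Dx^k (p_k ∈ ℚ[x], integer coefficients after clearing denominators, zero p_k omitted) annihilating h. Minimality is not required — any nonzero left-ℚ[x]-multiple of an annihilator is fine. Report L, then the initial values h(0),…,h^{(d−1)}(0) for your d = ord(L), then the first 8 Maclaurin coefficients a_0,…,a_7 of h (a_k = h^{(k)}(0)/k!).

L = (-48 - 360·x + 576·x^2 + 864·x^3) + (-59 - 192·x - 120·x^2 + 2304·x^3 + 3024·x^4)·Dx + (-6 + 14·x + 144·x^2 + 272·x^3 + 672·x^4 + 864·x^5)·Dx^2  (order 2).
h: a_k = 15/2, -9/4, -303/16, -405/32, 33081/256, -45927/512, -281235/2048, -2814669/4096, …
ICs: h(0) = 15/2, h′(0) = -9/4.

f: a_k = 0, 6, 0, -8, 0, 96/5, 0, -384/7, …
g: a_k = 1, 3/2, -9/8, 27/16, -405/128, 1701/256, -15309/1024, 72171/2048, …
Weyl lclm of L_f,L_g ⇒ L₀ (ord ≤ 3).
Differentiate: ansatz ord ≤ ord L₀ ⇒ L.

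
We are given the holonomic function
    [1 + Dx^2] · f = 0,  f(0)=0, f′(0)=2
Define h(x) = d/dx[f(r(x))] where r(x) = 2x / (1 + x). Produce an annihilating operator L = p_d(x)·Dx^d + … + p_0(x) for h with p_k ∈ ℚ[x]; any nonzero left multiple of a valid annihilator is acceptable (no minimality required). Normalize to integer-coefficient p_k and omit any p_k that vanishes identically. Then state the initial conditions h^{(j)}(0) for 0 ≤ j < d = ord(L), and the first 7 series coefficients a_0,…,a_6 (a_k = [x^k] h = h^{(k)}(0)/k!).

f: a_k = 0, 2, 0, -1/3, 0, 1/60, 0, …
h₀=f(r): pull back L_f along r ⇒ L₀.
Differentiate: ansatz ord ≤ ord L₀ ⇒ L.
L = (10 + 12·x + 6·x^2) + (6 + 18·x + 18·x^2 + 6·x^3)·Dx + (1 + 4·x + 6·x^2 + 4·x^3 + x^4)·Dx^2  (order 2).
h: a_k = 4, -8, 4, 16, -172/3, 120, -8836/45, …
ICs: h(0) = 4, h′(0) = -8.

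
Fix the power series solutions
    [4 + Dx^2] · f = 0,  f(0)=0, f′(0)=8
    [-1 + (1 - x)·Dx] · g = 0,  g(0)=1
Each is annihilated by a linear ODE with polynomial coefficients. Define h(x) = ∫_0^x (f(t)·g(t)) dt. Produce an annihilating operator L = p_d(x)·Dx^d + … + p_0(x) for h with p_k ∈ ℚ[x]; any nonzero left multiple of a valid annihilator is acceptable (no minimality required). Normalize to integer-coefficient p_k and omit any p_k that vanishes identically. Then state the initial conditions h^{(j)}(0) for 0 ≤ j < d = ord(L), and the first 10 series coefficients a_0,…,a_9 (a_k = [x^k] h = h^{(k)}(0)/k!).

f: a_k = 0, 8, 0, -16/3, 0, 16/15, 0, -32/315, 0, 16/2835, …
g: a_k = 1, 1, 1, 1, 1, 1, 1, 1, 1, 1, …
h₀=f·g: eliminate ⇒ L₀, order ≤ 2·1.
h=∫h₀ ⇒ L = L₀·Dx.
L = (-4 + 4·x)·Dx + 2·Dx^2 + (-1 + x)·Dx^3  (order 3).
h: a_k = 0, 0, 4, 8/3, 2/3, 8/15, 28/45, 8/15, 143/315, 1144/2835, …
ICs: h(0) = 0, h′(0) = 0, h′′(0) = 8.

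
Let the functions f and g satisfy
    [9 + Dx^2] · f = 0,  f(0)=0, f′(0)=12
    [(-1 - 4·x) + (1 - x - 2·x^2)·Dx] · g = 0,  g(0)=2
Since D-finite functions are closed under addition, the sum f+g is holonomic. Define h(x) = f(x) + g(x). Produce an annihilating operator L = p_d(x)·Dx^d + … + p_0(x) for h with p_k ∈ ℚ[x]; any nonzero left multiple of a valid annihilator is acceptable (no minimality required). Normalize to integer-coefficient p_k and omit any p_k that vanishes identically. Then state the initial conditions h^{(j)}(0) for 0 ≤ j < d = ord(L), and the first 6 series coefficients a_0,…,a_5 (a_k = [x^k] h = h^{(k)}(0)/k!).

f: a_k = 0, 12, 0, -18, 0, 81/10, …
g: a_k = 2, 2, 6, 10, 22, 42, …
Sum ⇒ L₀ = lclm(L_f,L_g) in ℚ(x)⟨Dx⟩.
L = (-117 - 486·x - 135·x^2 - 360·x^3 - 540·x^4 - 432·x^5) + (45 - 63·x - 81·x^2 + 153·x^3 + 18·x^4 - 324·x^5 - 216·x^6)·Dx + (-13 - 54·x - 15·x^2 - 40·x^3 - 60·x^4 - 48·x^5)·Dx^2 + (5 - 7·x - 9·x^2 + 17·x^3 + 2·x^4 - 36·x^5 - 24·x^6)·Dx^3  (order 3).
h: a_k = 2, 14, 6, -8, 22, 501/10, …
ICs: h(0) = 2, h′(0) = 14, h′′(0) = 12.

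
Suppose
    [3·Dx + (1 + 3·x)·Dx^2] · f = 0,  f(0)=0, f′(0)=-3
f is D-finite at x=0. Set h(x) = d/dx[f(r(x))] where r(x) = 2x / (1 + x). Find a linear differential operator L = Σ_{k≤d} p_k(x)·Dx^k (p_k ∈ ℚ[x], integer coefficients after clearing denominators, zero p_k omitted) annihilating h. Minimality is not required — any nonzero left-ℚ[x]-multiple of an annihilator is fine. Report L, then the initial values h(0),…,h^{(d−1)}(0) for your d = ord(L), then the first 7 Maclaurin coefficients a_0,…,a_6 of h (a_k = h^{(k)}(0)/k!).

L = (8 + 14·x) + (1 + 8·x + 7·x^2)·Dx  (order 1).
h: a_k = -6, 48, -342, 2400, -16806, 117648, -823542, …
ICs: h(0) = -6.

f: a_k = 0, -3, 9/2, -9, 81/4, -243/5, 243/2, …
f∘r: x↦r, Dx↦Dx/r' in L_f ⇒ L₀.
Derive L from L₀ (diff closure).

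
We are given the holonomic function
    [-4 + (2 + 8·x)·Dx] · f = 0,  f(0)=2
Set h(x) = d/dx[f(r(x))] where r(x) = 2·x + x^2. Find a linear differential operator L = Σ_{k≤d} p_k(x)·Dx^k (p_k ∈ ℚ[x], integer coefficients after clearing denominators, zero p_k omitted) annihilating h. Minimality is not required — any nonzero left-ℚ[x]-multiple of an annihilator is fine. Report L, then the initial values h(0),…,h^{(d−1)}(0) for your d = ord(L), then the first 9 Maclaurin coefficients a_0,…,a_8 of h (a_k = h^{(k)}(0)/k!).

L = -3 + (-1 - 9·x - 12·x^2 - 4·x^3)·Dx  (order 1).
h: a_k = 8, -24, 144, -912, 6000, -40464, 277536, -1926816, 13499568, …
ICs: h(0) = 8.

f: a_k = 2, 4, -4, 8, -20, 56, -168, 528, -1716, …
L₀ from L_f via x↦r, Dx↦r'^{-1}Dx.
h₀' ⇒ L via d/dx closure of L₀.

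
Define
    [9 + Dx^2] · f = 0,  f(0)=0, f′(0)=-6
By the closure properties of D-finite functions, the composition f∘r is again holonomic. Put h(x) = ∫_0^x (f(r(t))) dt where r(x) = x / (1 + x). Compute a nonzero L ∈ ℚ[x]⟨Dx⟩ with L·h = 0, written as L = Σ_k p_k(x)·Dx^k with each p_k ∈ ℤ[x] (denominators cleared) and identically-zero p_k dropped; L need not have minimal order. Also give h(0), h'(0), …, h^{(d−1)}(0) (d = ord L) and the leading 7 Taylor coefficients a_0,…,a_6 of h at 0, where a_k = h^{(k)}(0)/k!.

f: a_k = 0, -6, 0, 9, 0, -81/20, 0, …
Substitute x→r, Dx→(1/r')Dx; clear ⇒ L₀.
∫: right-multiply L₀ by Dx.
L = 9·Dx + (2 + 6·x + 6·x^2 + 2·x^3)·Dx^2 + (1 + 4·x + 6·x^2 + 4·x^3 + x^4)·Dx^3  (order 3).
h: a_k = 0, 0, -3, 2, 3/4, -21/5, 293/40, …
ICs: h(0) = 0, h′(0) = 0, h′′(0) = -6.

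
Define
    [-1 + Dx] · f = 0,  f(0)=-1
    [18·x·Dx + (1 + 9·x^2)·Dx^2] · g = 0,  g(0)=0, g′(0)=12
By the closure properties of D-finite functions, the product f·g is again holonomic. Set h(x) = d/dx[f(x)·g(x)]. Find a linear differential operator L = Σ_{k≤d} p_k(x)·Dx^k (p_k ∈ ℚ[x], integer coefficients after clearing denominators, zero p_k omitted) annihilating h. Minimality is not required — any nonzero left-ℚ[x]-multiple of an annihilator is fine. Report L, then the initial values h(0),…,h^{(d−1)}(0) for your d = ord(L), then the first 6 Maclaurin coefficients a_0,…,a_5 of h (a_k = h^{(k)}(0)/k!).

L = (-17 - 36·x + 504·x^2 - 324·x^3 + 81·x^4) + (16 + 54·x - 522·x^2 + 486·x^3 - 162·x^4)·Dx + (1 - 18·x + 18·x^2 - 162·x^3 + 81·x^4)·Dx^2  (order 2).
h: a_k = -12, -24, 90, 136, -1769/2, -1131, …
ICs: h(0) = -12, h′(0) = -24.

f: a_k = -1, -1, -1/2, -1/6, -1/24, -1/120, …
g: a_k = 0, 12, 0, -36, 0, 972/5, …
Product ⇒ symmetric product L₀, ord ≤ 2.
Differentiate: ansatz ord ≤ ord L₀ ⇒ L.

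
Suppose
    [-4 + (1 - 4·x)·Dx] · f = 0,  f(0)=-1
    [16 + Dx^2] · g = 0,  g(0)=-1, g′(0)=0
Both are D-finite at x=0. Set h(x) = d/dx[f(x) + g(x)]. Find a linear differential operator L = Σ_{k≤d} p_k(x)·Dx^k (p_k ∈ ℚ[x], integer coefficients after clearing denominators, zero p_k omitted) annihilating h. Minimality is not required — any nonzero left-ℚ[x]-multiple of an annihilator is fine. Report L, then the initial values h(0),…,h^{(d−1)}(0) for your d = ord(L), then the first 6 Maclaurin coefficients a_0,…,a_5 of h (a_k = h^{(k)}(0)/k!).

L = (1664 - 1024·x + 2048·x^2) + (-112 + 576·x - 768·x^2 + 1024·x^3)·Dx + (104 - 64·x + 128·x^2)·Dx^2 + (-7 + 36·x - 48·x^2 + 64·x^3)·Dx^3  (order 3).
h: a_k = -4, -16, -192, -3200/3, -5120, -368128/15, …
ICs: h(0) = -4, h′(0) = -16, h′′(0) = -384.

f: a_k = -1, -4, -16, -64, -256, -1024, …
g: a_k = -1, 0, 8, 0, -32/3, 0, …
f+g: L₀ = lclm(L_f,L_g), ord ≤ 1+2.
Differentiate: ansatz ord ≤ ord L₀ ⇒ L.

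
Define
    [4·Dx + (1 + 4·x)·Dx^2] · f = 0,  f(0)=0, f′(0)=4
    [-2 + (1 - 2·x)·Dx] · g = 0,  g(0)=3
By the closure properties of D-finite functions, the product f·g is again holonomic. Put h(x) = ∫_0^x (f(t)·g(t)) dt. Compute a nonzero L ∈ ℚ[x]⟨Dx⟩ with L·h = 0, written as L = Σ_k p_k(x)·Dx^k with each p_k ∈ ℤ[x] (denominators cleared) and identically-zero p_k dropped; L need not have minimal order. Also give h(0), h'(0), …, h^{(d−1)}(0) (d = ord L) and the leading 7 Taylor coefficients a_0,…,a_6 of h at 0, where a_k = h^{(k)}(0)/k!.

f: a_k = 0, 4, -8, 64/3, -64, 1024/5, -2048/3, …
g: a_k = 3, 6, 12, 24, 48, 96, 192, …
f·g: L₀ = L_f ⊗_s L_g, ord ≤ 2·1.
∫: right-multiply L₀ by Dx.
L = 8·Dx + 24·x·Dx^2 + (-1 - 2·x + 8·x^2)·Dx^3  (order 3).
h: a_k = 0, 0, 6, 0, 16, -64/5, 1216/15, …
ICs: h(0) = 0, h′(0) = 0, h′′(0) = 12.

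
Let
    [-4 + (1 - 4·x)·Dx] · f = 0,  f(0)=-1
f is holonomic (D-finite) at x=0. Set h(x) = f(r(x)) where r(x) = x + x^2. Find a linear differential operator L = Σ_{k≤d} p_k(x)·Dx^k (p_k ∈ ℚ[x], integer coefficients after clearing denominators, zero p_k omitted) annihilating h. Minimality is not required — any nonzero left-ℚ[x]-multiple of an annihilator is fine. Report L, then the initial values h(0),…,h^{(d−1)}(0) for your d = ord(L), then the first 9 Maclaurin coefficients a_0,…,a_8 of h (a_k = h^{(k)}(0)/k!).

L = (4 + 8·x) + (-1 + 4·x + 4·x^2)·Dx  (order 1).
h: a_k = -1, -4, -20, -96, -464, -2240, -10816, -52224, -252160, …
ICs: h(0) = -1.

f: a_k = -1, -4, -16, -64, -256, -1024, -4096, -16384, -65536, …
Substitute x→r, Dx→(1/r')Dx; clear ⇒ L₀.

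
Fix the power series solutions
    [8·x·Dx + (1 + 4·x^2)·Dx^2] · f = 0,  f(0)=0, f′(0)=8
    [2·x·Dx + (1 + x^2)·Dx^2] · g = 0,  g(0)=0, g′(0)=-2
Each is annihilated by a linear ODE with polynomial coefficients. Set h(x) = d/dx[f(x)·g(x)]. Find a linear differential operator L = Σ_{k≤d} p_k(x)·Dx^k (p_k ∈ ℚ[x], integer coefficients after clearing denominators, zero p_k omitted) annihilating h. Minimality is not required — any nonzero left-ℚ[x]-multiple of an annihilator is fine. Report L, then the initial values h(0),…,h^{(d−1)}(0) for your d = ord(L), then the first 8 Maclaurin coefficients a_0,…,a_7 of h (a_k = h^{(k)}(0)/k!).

f: a_k = 0, 8, 0, -32/3, 0, 128/5, 0, -512/7, …
g: a_k = 0, -2, 0, 2/3, 0, -2/5, 0, 2/7, …
h₀=f·g: eliminate ⇒ L₀, order ≤ 2·2.
h₀' ⇒ L via d/dx closure of L₀.
L = (-96·x - 800·x^3 - 1024·x^5 + 640·x^7 + 1536·x^9) + (-20 - 412·x^2 - 1440·x^4 - 896·x^6 + 2240·x^8 + 2304·x^10)·Dx + (-40·x - 280·x^3 - 480·x^5 + 272·x^7 + 1280·x^9 + 768·x^11)·Dx^2 + (-1 - 10·x^2 - 29·x^4 + 116·x^8 + 160·x^10 + 64·x^12)·Dx^3  (order 3).
h: a_k = 0, -32, 0, 320/3, 0, -5536/15, 0, 28544/21, …
ICs: h(0) = 0, h′(0) = -32, h′′(0) = 0.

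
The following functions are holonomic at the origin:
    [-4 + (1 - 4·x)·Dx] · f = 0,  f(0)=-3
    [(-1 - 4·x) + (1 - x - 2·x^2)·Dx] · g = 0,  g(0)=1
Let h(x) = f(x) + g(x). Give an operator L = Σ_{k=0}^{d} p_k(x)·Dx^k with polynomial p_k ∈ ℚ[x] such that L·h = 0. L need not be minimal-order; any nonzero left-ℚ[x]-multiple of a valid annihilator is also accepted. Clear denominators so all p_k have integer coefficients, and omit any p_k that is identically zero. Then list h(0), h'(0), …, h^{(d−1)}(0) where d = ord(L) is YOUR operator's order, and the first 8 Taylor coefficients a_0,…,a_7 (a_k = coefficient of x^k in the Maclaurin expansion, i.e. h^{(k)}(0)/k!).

L = (-8 - 144·x + 96·x^2 - 128·x^3) + (26 - 28·x - 120·x^2 + 128·x^3 - 256·x^4)·Dx + (-3 + 19·x - 34·x^2 + 24·x^3 + 16·x^4 - 64·x^5)·Dx^2  (order 2).
h: a_k = -2, -11, -45, -187, -757, -3051, -12245, -49067, …
ICs: h(0) = -2, h′(0) = -11.

f: a_k = -3, -12, -48, -192, -768, -3072, -12288, -49152, …
g: a_k = 1, 1, 3, 5, 11, 21, 43, 85, …
f+g: L₀ = lclm(L_f,L_g), ord ≤ 1+1.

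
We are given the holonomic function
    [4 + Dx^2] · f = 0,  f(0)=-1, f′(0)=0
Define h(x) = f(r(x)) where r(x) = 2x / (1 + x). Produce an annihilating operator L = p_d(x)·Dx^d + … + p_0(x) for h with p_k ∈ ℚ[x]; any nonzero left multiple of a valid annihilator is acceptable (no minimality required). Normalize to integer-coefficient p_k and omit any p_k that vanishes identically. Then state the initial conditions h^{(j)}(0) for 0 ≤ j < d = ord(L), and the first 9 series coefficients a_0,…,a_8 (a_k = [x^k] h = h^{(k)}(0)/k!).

f: a_k = -1, 0, 2, 0, -2/3, 0, 4/45, 0, -2/315, …
Substitute x→r, Dx→(1/r')Dx; clear ⇒ L₀.
L = 16 + (2 + 6·x + 6·x^2 + 2·x^3)·Dx + (1 + 4·x + 6·x^2 + 4·x^3 + x^4)·Dx^2  (order 2).
h: a_k = -1, 0, 8, -16, 40/3, 32/3, -2744/45, 656/5, -12568/63, …
ICs: h(0) = -1, h′(0) = 0.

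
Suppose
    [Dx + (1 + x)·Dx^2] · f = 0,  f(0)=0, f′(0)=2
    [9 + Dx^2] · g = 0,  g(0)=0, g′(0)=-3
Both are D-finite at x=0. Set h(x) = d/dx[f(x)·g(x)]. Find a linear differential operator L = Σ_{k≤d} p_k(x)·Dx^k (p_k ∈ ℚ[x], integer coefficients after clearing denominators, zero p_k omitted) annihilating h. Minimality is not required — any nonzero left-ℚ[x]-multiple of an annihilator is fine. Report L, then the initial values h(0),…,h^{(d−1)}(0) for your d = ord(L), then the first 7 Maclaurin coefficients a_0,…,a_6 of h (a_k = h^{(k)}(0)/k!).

L = (13743 + 107892·x + 319302·x^2 + 475308·x^3 + 381267·x^4 + 157464·x^5 + 26244·x^6) + (4104 + 24192·x + 53460·x^2 + 56700·x^3 + 29160·x^4 + 5832·x^5)·Dx + (4020 + 27828·x + 76770·x^2 + 109512·x^3 + 85698·x^4 + 34992·x^5 + 5832·x^6)·Dx^2 + (456 + 2688·x + 5940·x^2 + 6300·x^3 + 3240·x^4 + 648·x^5)·Dx^3 + (277 + 1760·x + 4588·x^2 + 6300·x^3 + 4815·x^4 + 1944·x^5 + 324·x^6)·Dx^4  (order 4).
h: a_k = 0, -12, 9, 28, -15, -27/2, 217/40, …
ICs: h(0) = 0, h′(0) = -12, h′′(0) = 18, h′′′(0) = 168.

f: a_k = 0, 2, -1, 2/3, -1/2, 2/5, -1/3, …
g: a_k = 0, -3, 0, 9/2, 0, -81/40, 0, …
L₀ := L_f ⊗_s L_g (sym. prod.), ord ≤ 4.
h₀' ⇒ L via d/dx closure of L₀.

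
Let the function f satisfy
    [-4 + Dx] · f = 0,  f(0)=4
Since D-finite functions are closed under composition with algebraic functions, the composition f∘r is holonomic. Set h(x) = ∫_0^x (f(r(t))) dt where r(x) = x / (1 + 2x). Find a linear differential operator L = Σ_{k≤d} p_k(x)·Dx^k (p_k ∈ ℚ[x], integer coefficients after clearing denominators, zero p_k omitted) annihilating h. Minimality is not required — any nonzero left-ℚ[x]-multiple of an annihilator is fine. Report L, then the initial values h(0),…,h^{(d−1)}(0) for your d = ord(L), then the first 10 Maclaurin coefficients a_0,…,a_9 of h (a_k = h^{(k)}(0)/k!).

L = -4·Dx + (1 + 4·x + 4·x^2)·Dx^2  (order 2).
h: a_k = 0, 4, 8, 0, -16/3, 128/15, -128/15, 1024/315, 640/63, -32768/945, …
ICs: h(0) = 0, h′(0) = 4.

f: a_k = 4, 16, 32, 128/3, 128/3, 512/15, 1024/45, 4096/315, 2048/315, 8192/2835, …
L₀ from L_f via x↦r, Dx↦r'^{-1}Dx.
h=∫₀ˣh₀: take L = L₀·Dx.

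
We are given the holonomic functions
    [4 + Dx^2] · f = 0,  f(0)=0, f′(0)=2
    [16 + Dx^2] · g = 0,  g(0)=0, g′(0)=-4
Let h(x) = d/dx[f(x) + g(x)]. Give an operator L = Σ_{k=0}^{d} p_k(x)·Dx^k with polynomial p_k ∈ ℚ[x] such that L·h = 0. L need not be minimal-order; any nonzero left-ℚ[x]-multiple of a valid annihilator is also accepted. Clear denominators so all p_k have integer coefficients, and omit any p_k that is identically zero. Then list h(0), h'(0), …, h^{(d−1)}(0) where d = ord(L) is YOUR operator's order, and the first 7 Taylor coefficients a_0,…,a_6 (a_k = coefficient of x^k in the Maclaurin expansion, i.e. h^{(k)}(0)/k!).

L = 64 + 20·Dx^2 + Dx^4  (order 4).
h: a_k = -2, 0, 28, 0, -124/3, 0, 1016/45, …
ICs: h(0) = -2, h′(0) = 0, h′′(0) = 56, h′′′(0) = 0.

f: a_k = 0, 2, 0, -4/3, 0, 4/15, 0, …
g: a_k = 0, -4, 0, 32/3, 0, -128/15, 0, …
L₀ := lclm(L_f,L_g); ord L₀ ≤ 2+2.
Derive L from L₀ (diff closure).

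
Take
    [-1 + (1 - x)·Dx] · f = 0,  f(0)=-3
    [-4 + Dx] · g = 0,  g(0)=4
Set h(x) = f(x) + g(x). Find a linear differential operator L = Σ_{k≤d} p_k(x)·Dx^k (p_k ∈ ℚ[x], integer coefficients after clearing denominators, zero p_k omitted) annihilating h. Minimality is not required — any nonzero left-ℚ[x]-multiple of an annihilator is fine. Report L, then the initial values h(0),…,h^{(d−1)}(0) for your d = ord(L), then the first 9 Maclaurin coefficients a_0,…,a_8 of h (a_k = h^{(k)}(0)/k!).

f: a_k = -3, -3, -3, -3, -3, -3, -3, -3, -3, …
g: a_k = 4, 16, 32, 128/3, 128/3, 512/15, 1024/45, 4096/315, 2048/315, …
Sum ⇒ L₀ = lclm(L_f,L_g) in ℚ(x)⟨Dx⟩.
L = (8 - 16·x) + (-14 + 32·x - 16·x^2)·Dx + (3 - 7·x + 4·x^2)·Dx^2  (order 2).
h: a_k = 1, 13, 29, 119/3, 119/3, 467/15, 889/45, 3151/315, 1103/315, …
ICs: h(0) = 1, h′(0) = 13.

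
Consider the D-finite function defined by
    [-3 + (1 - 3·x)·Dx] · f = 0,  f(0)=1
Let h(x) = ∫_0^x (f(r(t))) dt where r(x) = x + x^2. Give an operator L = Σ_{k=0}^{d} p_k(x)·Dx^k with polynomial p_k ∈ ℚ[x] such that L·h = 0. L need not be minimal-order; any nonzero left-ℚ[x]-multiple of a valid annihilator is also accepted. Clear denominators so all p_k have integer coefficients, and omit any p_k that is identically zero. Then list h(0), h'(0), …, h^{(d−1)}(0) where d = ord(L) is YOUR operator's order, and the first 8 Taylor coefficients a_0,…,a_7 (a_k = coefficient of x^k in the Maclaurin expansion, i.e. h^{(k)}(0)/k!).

f: a_k = 1, 3, 9, 27, 81, 243, 729, 2187, …
f∘r: x↦r, Dx↦Dx/r' in L_f ⇒ L₀.
Integrate: L := L₀·Dx.
L = (3 + 6·x)·Dx + (-1 + 3·x + 3·x^2)·Dx^2  (order 2).
h: a_k = 0, 1, 3/2, 4, 45/4, 171/5, 108, 351, …
ICs: h(0) = 0, h′(0) = 1.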